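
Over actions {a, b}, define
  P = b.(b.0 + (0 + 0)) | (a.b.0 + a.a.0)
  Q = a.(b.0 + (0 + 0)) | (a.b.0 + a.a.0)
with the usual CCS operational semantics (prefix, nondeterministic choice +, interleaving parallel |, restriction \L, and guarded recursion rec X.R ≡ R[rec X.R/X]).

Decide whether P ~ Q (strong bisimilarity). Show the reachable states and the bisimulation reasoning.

not bisimilar

Reachable graph of P (12 states):
  m0 = b.(b.0 + (0 + 0)) | (a.b.0 + a.a.0) has moves -a-> m1, -a-> m2, -b-> m3
  m1 = b.(b.0 + (0 + 0)) | a.0 has moves -a-> m4, -b-> m5
  m2 = b.(b.0 + (0 + 0)) | b.0 has moves -b-> m4, -b-> m6
  m3 = (b.0 + (0 + 0)) | (a.b.0 + a.a.0) has moves -a-> m5, -a-> m6, -b-> m7
  m4 = b.(b.0 + (0 + 0)) | 0 has moves -b-> m8
  m5 = (b.0 + (0 + 0)) | a.0 has moves -a-> m8, -b-> m9
  m6 = (b.0 + (0 + 0)) | b.0 has moves -b-> m10, -b-> m8
  m7 = 0 | (a.b.0 + a.a.0) has moves -a-> m10, -a-> m9
  m8 = (b.0 + (0 + 0)) | 0 has moves -b-> m11
  m9 = 0 | a.0 has moves -a-> m11
  m10 = 0 | b.0 has moves -b-> m11
  m11 = 0 | 0 has moves stopped
Reachable graph of Q (12 states):
  n0 = a.(b.0 + (0 + 0)) | (a.b.0 + a.a.0) has moves -a-> n1, -a-> n2, -a-> n3
  n1 = (b.0 + (0 + 0)) | (a.b.0 + a.a.0) has moves -a-> n4, -a-> n5, -b-> n6
  n2 = a.(b.0 + (0 + 0)) | a.0 has moves -a-> n4, -a-> n7
  n3 = a.(b.0 + (0 + 0)) | b.0 has moves -a-> n5, -b-> n7
  n4 = (b.0 + (0 + 0)) | a.0 has moves -a-> n8, -b-> n9
  n5 = (b.0 + (0 + 0)) | b.0 has moves -b-> n10, -b-> n8
  n6 = 0 | (a.b.0 + a.a.0) has moves -a-> n10, -a-> n9
  n7 = a.(b.0 + (0 + 0)) | 0 has moves -a-> n8
  n8 = (b.0 + (0 + 0)) | 0 has moves -b-> n11
  n9 = 0 | a.0 has moves -a-> n11
  n10 = 0 | b.0 has moves -b-> n11
  n11 = 0 | 0 has moves stopped
Bisimilarity quotient blocks:
  B0 = {m0}
  B1 = {m1}
  B2 = {m5, n4}
  B3 = {m9, n9}
  B4 = {m11, n11}
  B5 = {m10, m8, n10, n8}
  B6 = {m4, m6, n5}
  B7 = {m3, n1}
  B8 = {m7, n6}
  B9 = {m2}
  B10 = {n0}
  B11 = {n3}
  B12 = {n7}
  B13 = {n2}
m0 ∈ B0, n0 ∈ B10 → different blocks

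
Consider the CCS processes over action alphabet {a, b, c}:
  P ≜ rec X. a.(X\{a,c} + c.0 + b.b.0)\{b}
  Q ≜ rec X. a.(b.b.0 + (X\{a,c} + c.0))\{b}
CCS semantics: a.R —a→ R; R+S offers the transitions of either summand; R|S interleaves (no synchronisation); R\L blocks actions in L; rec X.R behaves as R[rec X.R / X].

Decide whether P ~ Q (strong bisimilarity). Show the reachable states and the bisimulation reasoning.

Reachable graph of P (3 states):
  p0 = rec X. a.(X\{a,c} + c.0 + b.b.0)\{b} ⊢ =a=> p1
  p1 = ((rec X. a.(X\{a,c} + c.0 + b.b.0)\{b})\{a,c} + c.0 + b.b.0)\{b} ⊢ =c=> p2
  p2 = 0\{b} ⊢ deadlocked
Reachable graph of Q (3 states):
  q0 = rec X. a.(b.b.0 + (X\{a,c} + c.0))\{b} ⊢ =a=> q1
  q1 = (b.b.0 + ((rec X. a.(b.b.0 + (X\{a,c} + c.0))\{b})\{a,c} + c.0))\{b} ⊢ =c=> q2
  q2 = 0\{b} ⊢ deadlocked
Partition-refinement fixed point:
  B0 = {p0, q0}
  B1 = {p1, q1}
  B2 = {p2, q2}
p0 ∈ B0, q0 ∈ B0 → same block

bisimilar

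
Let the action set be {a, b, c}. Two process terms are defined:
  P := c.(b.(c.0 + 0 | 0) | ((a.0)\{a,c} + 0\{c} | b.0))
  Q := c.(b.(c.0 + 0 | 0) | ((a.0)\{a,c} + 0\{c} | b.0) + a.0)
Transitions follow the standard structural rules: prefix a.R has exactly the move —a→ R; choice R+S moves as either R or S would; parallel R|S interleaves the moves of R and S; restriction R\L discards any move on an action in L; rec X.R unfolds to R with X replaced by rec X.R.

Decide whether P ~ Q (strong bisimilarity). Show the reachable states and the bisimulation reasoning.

P's transition system — 7 states:
  u0 = c.(b.(c.0 + 0 | 0) | ((a.0)\{a,c} + 0\{c} | b.0)) ⊢ --c--▸ u1
  u1 = b.(c.0 + 0 | 0) | ((a.0)\{a,c} + 0\{c} | b.0) ⊢ --b--▸ u2, --b--▸ u3
  u2 = (c.0 + 0 | 0) | ((a.0)\{a,c} + 0\{c} | b.0) ⊢ --b--▸ u4, --c--▸ u5
  u3 = b.(c.0 + 0 | 0) | (0\{c} | 0) ⊢ --b--▸ u4
  u4 = (c.0 + 0 | 0) | (0\{c} | 0) ⊢ --c--▸ u6
  u5 = 0 | ((a.0)\{a,c} + 0\{c} | b.0) ⊢ --b--▸ u6
  u6 = 0 | (0\{c} | 0) ⊢ ·
Q's transition system — 8 states:
  v0 = c.(b.(c.0 + 0 | 0) | ((a.0)\{a,c} + 0\{c} | b.0) + a.0) ⊢ --c--▸ v1
  v1 = b.(c.0 + 0 | 0) | ((a.0)\{a,c} + 0\{c} | b.0) + a.0 ⊢ --a--▸ v2, --b--▸ v3, --b--▸ v4
  v2 = 0 ⊢ ·
  v3 = (c.0 + 0 | 0) | ((a.0)\{a,c} + 0\{c} | b.0) ⊢ --b--▸ v5, --c--▸ v6
  v4 = b.(c.0 + 0 | 0) | (0\{c} | 0) ⊢ --b--▸ v5
  v5 = (c.0 + 0 | 0) | (0\{c} | 0) ⊢ --c--▸ v7
  v6 = 0 | ((a.0)\{a,c} + 0\{c} | b.0) ⊢ --b--▸ v7
  v7 = 0 | (0\{c} | 0) ⊢ ·
Bisimilarity quotient blocks:
  B0 = {u0}
  B1 = {u1}
  B2 = {u2, v3}
  B3 = {u4, v5}
  B4 = {u6, v2, v7}
  B5 = {u5, v6}
  B6 = {u3, v4}
  B7 = {v0}
  B8 = {v1}
u0 ∈ B0, v0 ∈ B7 → different blocks

NO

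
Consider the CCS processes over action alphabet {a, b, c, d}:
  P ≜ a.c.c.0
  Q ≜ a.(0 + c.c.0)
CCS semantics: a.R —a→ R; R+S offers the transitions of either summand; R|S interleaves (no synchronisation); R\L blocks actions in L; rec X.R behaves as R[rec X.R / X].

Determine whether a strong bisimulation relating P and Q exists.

Reachable graph of P (4 states):
  u0 = a.c.c.0 | —a→ u1
  u1 = c.c.0 | —c→ u2
  u2 = c.0 | —c→ u3
  u3 = 0 | deadlocked
Reachable graph of Q (4 states):
  v0 = a.(0 + c.c.0) | —a→ v1
  v1 = 0 + c.c.0 | —c→ v2
  v2 = c.0 | —c→ v3
  v3 = 0 | deadlocked
Coarsest stable partition (strong bisimilarity classes):
  B0 = {u0, v0}
  B1 = {u1, v1}
  B2 = {u2, v2}
  B3 = {u3, v3}
u0 ∈ B0, v0 ∈ B0 → same block

P ~ Q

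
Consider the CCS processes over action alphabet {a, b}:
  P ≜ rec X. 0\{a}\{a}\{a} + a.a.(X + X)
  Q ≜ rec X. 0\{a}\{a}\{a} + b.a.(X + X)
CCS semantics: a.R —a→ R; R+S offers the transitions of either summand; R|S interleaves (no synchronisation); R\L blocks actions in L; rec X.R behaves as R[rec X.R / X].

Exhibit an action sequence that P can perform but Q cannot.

Reachable graph of P (3 states):
  p0 = rec X. 0\{a}\{a}\{a} + a.a.(X + X) ⊢ =a=> p1
  p1 = a.((rec X. 0\{a}\{a}\{a} + a.a.(X + X)) + (rec X. 0\{a}\{a}\{a} + a.a.(X + X))) ⊢ =a=> p2
  p2 = (rec X. 0\{a}\{a}\{a} + a.a.(X + X)) + (rec X. 0\{a}\{a}\{a} + a.a.(X + X)) ⊢ =a=> p1
Reachable graph of Q (3 states):
  q0 = rec X. 0\{a}\{a}\{a} + b.a.(X + X) ⊢ =b=> q1
  q1 = a.((rec X. 0\{a}\{a}\{a} + b.a.(X + X)) + (rec X. 0\{a}\{a}\{a} + b.a.(X + X))) ⊢ =a=> q2
  q2 = (rec X. 0\{a}\{a}\{a} + b.a.(X + X)) + (rec X. 0\{a}\{a}\{a} + b.a.(X + X)) ⊢ =b=> q1
Trace ⟨a⟩ through P, begin at {p0}:
  step 1 (a): {p1}
  P completes σ.
Trace ⟨a⟩ through Q, begin at {q0}:
  step 1 (a): ∅ (Q stuck)

a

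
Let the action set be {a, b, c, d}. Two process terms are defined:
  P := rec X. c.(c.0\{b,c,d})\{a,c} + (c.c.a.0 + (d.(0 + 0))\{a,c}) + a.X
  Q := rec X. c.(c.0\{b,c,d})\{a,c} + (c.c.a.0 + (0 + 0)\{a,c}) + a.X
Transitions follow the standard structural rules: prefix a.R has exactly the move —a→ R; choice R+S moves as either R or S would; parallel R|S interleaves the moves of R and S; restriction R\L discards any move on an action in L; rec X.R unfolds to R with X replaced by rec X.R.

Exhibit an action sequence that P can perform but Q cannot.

d

P's transition system — 6 states:
  p0 = rec X. c.(c.0\{b,c,d})\{a,c} + (c.c.a.0 + (d.(0 + 0))\{a,c}) + a.X | =a=> p0, =c=> p1, =c=> p2, =d=> p3
  p1 = (c.0\{b,c,d})\{a,c} | stopped
  p2 = c.a.0 | =c=> p4
  p3 = (0 + 0)\{a,c} | stopped
  p4 = a.0 | =a=> p5
  p5 = 0 | stopped
Q's transition system — 5 states:
  q0 = rec X. c.(c.0\{b,c,d})\{a,c} + (c.c.a.0 + (0 + 0)\{a,c}) + a.X | =a=> q0, =c=> q1, =c=> q2
  q1 = (c.0\{b,c,d})\{a,c} | stopped
  q2 = c.a.0 | =c=> q3
  q3 = a.0 | =a=> q4
  q4 = 0 | stopped
Trace ⟨d⟩ through P, begin at {p0}:
  [1] d ⇒ {p3}
  ✓ P
Trace ⟨d⟩ through Q, begin at {q0}:
  [1] d ⇒ ∅ (Q stuck)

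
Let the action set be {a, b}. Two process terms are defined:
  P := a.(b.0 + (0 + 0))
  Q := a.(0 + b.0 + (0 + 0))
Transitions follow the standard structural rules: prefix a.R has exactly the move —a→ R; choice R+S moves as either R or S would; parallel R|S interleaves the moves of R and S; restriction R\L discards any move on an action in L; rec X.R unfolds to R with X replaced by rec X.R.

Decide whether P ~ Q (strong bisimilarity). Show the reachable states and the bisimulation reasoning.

Reachable graph of P (3 states):
  u0 = a.(b.0 + (0 + 0)) has moves --a--▸ u1
  u1 = b.0 + (0 + 0) has moves --b--▸ u2
  u2 = 0 has moves ∅
Reachable graph of Q (3 states):
  v0 = a.(0 + b.0 + (0 + 0)) has moves --a--▸ v1
  v1 = 0 + b.0 + (0 + 0) has moves --b--▸ v2
  v2 = 0 has moves ∅
Partition-refinement fixed point:
  B0 = {u0, v0}
  B1 = {u1, v1}
  B2 = {u2, v2}
u0 ∈ B0, v0 ∈ B0 → same block

bisimilar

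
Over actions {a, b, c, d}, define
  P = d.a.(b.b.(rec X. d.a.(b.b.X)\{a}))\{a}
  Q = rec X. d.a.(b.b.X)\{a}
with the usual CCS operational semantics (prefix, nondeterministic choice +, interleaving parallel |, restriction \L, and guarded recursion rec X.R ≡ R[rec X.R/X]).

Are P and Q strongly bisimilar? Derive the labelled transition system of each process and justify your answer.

P ~ Q

LTS(P): 6 reachable states
  p0 = d.a.(b.b.(rec X. d.a.(b.b.X)\{a}))\{a} | -d-> p1
  p1 = a.(b.b.(rec X. d.a.(b.b.X)\{a}))\{a} | -a-> p2
  p2 = (b.b.(rec X. d.a.(b.b.X)\{a}))\{a} | -b-> p3
  p3 = (b.(rec X. d.a.(b.b.X)\{a}))\{a} | -b-> p4
  p4 = (rec X. d.a.(b.b.X)\{a})\{a} | -d-> p5
  p5 = (a.(b.b.(rec X. d.a.(b.b.X)\{a}))\{a})\{a} | ∅
LTS(Q): 6 reachable states
  q0 = rec X. d.a.(b.b.X)\{a} | -d-> q1
  q1 = a.(b.b.(rec X. d.a.(b.b.X)\{a}))\{a} | -a-> q2
  q2 = (b.b.(rec X. d.a.(b.b.X)\{a}))\{a} | -b-> q3
  q3 = (b.(rec X. d.a.(b.b.X)\{a}))\{a} | -b-> q4
  q4 = (rec X. d.a.(b.b.X)\{a})\{a} | -d-> q5
  q5 = (a.(b.b.(rec X. d.a.(b.b.X)\{a}))\{a})\{a} | ∅
Partition-refinement fixed point:
  B0 = {p0, q0}
  B1 = {p1, q1}
  B2 = {p2, q2}
  B3 = {p3, q3}
  B4 = {p4, q4}
  B5 = {p5, q5}
p0 ∈ B0, q0 ∈ B0 → same block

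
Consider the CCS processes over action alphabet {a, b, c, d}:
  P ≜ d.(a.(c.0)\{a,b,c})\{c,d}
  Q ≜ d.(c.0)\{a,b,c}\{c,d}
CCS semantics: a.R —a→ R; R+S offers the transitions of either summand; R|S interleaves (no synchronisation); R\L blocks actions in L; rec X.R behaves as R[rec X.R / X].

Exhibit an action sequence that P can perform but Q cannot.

Reachable graph of P (3 states):
  u0 = d.(a.(c.0)\{a,b,c})\{c,d} ⊢ ··d··> u1
  u1 = (a.(c.0)\{a,b,c})\{c,d} ⊢ ··a··> u2
  u2 = (c.0)\{a,b,c}\{c,d} ⊢ deadlocked
Reachable graph of Q (2 states):
  v0 = d.(c.0)\{a,b,c}\{c,d} ⊢ ··d··> v1
  v1 = (c.0)\{a,b,c}\{c,d} ⊢ deadlocked
Run σ = ⟨da⟩ on P: start {u0}
  step 1 (d): {u1}
  step 2 (a): {u2}
  ✓ P
Run σ = ⟨da⟩ on Q: start {v0}
  step 1 (d): {v1}
  step 2 (a): no successor for Q

da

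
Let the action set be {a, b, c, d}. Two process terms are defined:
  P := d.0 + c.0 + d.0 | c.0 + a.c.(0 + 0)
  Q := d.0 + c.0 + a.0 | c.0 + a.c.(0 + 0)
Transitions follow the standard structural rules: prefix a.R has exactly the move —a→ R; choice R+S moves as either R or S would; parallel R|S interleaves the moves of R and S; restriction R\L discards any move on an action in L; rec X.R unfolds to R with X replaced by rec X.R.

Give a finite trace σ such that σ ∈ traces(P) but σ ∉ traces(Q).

cd

P's transition system — 7 states:
  u0 = d.0 + c.0 + d.0 | c.0 + a.c.(0 + 0) :: -a-> u1, -c-> u2, -c-> u3, -d-> u2, -d-> u4
  u1 = c.(0 + 0) :: -c-> u5
  u2 = 0 :: ∅
  u3 = d.0 | 0 :: -d-> u6
  u4 = 0 | c.0 :: -c-> u6
  u5 = 0 + 0 :: ∅
  u6 = 0 | 0 :: ∅
Q's transition system — 7 states:
  v0 = d.0 + c.0 + a.0 | c.0 + a.c.(0 + 0) :: -a-> v1, -a-> v2, -c-> v3, -c-> v4, -d-> v3
  v1 = 0 | c.0 :: -c-> v5
  v2 = c.(0 + 0) :: -c-> v6
  v3 = 0 :: ∅
  v4 = a.0 | 0 :: -a-> v5
  v5 = 0 | 0 :: ∅
  v6 = 0 + 0 :: ∅
Run σ = ⟨cd⟩ on P: start {u0}
  [1] c ⇒ {u2, u3}
  [2] d ⇒ {u6}
  ✓ P
Run σ = ⟨cd⟩ on Q: start {v0}
  [1] c ⇒ {v3, v4}
  [2] d ⇒ no successor for Q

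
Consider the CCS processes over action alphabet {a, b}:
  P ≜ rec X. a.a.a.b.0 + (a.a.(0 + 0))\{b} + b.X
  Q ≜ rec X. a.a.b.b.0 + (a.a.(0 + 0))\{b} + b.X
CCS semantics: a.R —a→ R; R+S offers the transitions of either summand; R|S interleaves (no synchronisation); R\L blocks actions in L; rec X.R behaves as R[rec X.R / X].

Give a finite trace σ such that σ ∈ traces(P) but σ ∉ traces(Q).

P's transition system — 7 states:
  s0 = rec X. a.a.a.b.0 + (a.a.(0 + 0))\{b} + b.X has moves --a--▸ s1, --a--▸ s2, --b--▸ s0
  s1 = (a.(0 + 0))\{b} has moves --a--▸ s3
  s2 = a.a.b.0 has moves --a--▸ s4
  s3 = (0 + 0)\{b} has moves deadlocked
  s4 = a.b.0 has moves --a--▸ s5
  s5 = b.0 has moves --b--▸ s6
  s6 = 0 has moves deadlocked
Q's transition system — 7 states:
  t0 = rec X. a.a.b.b.0 + (a.a.(0 + 0))\{b} + b.X has moves --a--▸ t1, --a--▸ t2, --b--▸ t0
  t1 = (a.(0 + 0))\{b} has moves --a--▸ t3
  t2 = a.b.b.0 has moves --a--▸ t4
  t3 = (0 + 0)\{b} has moves deadlocked
  t4 = b.b.0 has moves --b--▸ t5
  t5 = b.0 has moves --b--▸ t6
  t6 = 0 has moves deadlocked
Trace ⟨aaa⟩ through P, begin at {s0}:
  [1] a ⇒ {s1, s2}
  [2] a ⇒ {s3, s4}
  [3] a ⇒ {s5}
  P completes σ.
Trace ⟨aaa⟩ through Q, begin at {t0}:
  [1] a ⇒ {t1, t2}
  [2] a ⇒ {t3, t4}
  [3] a ⇒ ∅  — Q cannot continue

aaa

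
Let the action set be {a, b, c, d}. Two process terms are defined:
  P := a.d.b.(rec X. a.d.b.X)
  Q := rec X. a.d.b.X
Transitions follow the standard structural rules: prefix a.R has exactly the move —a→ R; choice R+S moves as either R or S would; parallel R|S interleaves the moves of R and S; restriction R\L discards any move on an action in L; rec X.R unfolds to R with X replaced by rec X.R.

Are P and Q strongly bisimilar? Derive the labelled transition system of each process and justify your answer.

Reachable graph of P (4 states):
  s0 = a.d.b.(rec X. a.d.b.X) has moves -a-> s1
  s1 = d.b.(rec X. a.d.b.X) has moves -d-> s2
  s2 = b.(rec X. a.d.b.X) has moves -b-> s3
  s3 = rec X. a.d.b.X has moves -a-> s1
Reachable graph of Q (3 states):
  t0 = rec X. a.d.b.X has moves -a-> t1
  t1 = d.b.(rec X. a.d.b.X) has moves -d-> t2
  t2 = b.(rec X. a.d.b.X) has moves -b-> t0
Partition-refinement fixed point:
  B0 = {s0, s3, t0}
  B1 = {s1, t1}
  B2 = {s2, t2}
s0 ∈ B0, t0 ∈ B0 → same block

bisimilar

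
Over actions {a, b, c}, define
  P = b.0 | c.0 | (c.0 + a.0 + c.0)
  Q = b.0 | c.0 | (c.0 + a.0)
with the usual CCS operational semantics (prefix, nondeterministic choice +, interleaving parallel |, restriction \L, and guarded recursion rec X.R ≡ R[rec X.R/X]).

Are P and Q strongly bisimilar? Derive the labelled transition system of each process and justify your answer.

P ~ Q

P's transition system — 8 states:
  u0 = b.0 | c.0 | (c.0 + a.0 + c.0) ⊢ --a--▸ u1, --b--▸ u2, --c--▸ u1, --c--▸ u3
  u1 = b.0 | c.0 | 0 ⊢ --b--▸ u4, --c--▸ u5
  u2 = 0 | c.0 | (c.0 + a.0 + c.0) ⊢ --a--▸ u4, --c--▸ u4, --c--▸ u6
  u3 = b.0 | 0 | (c.0 + a.0 + c.0) ⊢ --a--▸ u5, --b--▸ u6, --c--▸ u5
  u4 = 0 | c.0 | 0 ⊢ --c--▸ u7
  u5 = b.0 | 0 | 0 ⊢ --b--▸ u7
  u6 = 0 | 0 | (c.0 + a.0 + c.0) ⊢ --a--▸ u7, --c--▸ u7
  u7 = 0 | 0 | 0 ⊢ deadlocked
Q's transition system — 8 states:
  v0 = b.0 | c.0 | (c.0 + a.0) ⊢ --a--▸ v1, --b--▸ v2, --c--▸ v1, --c--▸ v3
  v1 = b.0 | c.0 | 0 ⊢ --b--▸ v4, --c--▸ v5
  v2 = 0 | c.0 | (c.0 + a.0) ⊢ --a--▸ v4, --c--▸ v4, --c--▸ v6
  v3 = b.0 | 0 | (c.0 + a.0) ⊢ --a--▸ v5, --b--▸ v6, --c--▸ v5
  v4 = 0 | c.0 | 0 ⊢ --c--▸ v7
  v5 = b.0 | 0 | 0 ⊢ --b--▸ v7
  v6 = 0 | 0 | (c.0 + a.0) ⊢ --a--▸ v7, --c--▸ v7
  v7 = 0 | 0 | 0 ⊢ deadlocked
Bisimilarity quotient blocks:
  B0 = {u0, v0}
  B1 = {u2, v2}
  B2 = {u6, v6}
  B3 = {u7, v7}
  B4 = {u4, v4}
  B5 = {u1, v1}
  B6 = {u5, v5}
  B7 = {u3, v3}
u0 ∈ B0, v0 ∈ B0 → same block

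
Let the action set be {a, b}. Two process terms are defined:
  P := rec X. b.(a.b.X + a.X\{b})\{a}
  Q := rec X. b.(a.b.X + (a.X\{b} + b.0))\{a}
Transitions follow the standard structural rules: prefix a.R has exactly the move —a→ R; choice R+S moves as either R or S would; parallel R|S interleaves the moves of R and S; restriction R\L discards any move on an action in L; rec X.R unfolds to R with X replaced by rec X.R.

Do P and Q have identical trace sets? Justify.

Reachable graph of P (2 states):
  p0 = rec X. b.(a.b.X + a.X\{b})\{a} has moves =b=> p1
  p1 = (a.b.(rec X. b.(a.b.X + a.X\{b})\{a}) + a.(rec X. b.(a.b.X + a.X\{b})\{a})\{b})\{a} has moves stopped
Reachable graph of Q (3 states):
  q0 = rec X. b.(a.b.X + (a.X\{b} + b.0))\{a} has moves =b=> q1
  q1 = (a.b.(rec X. b.(a.b.X + (a.X\{b} + b.0))\{a}) + (a.(rec X. b.(a.b.X + (a.X\{b} + b.0))\{a})\{b} + b.0))\{a} has moves =b=> q2
  q2 = 0\{a} has moves stopped
Executing bb from Q (initial set {q0}):
  [1] b ⇒ {q1}
  [2] b ⇒ {q2}
  ✓ Q
Executing bb from P (initial set {p0}):
  [1] b ⇒ {p1}
  [2] b ⇒ ∅ (P stuck)

traces(P) ≠ traces(Q) — witness ⟨bb⟩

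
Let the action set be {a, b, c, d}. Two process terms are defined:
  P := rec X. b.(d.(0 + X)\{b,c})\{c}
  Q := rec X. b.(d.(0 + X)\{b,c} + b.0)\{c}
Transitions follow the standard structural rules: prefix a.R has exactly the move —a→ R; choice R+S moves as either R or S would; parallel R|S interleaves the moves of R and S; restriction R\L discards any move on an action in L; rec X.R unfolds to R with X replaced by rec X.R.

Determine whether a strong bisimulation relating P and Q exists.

P ≁ Q

P's transition system — 3 states:
  m0 = rec X. b.(d.(0 + X)\{b,c})\{c} | ··b··> m1
  m1 = (d.(0 + (rec X. b.(d.(0 + X)\{b,c})\{c}))\{b,c})\{c} | ··d··> m2
  m2 = (0 + (rec X. b.(d.(0 + X)\{b,c})\{c}))\{b,c}\{c} | ∅
Q's transition system — 4 states:
  n0 = rec X. b.(d.(0 + X)\{b,c} + b.0)\{c} | ··b··> n1
  n1 = (d.(0 + (rec X. b.(d.(0 + X)\{b,c} + b.0)\{c}))\{b,c} + b.0)\{c} | ··b··> n2, ··d··> n3
  n2 = 0\{c} | ∅
  n3 = (0 + (rec X. b.(d.(0 + X)\{b,c} + b.0)\{c}))\{b,c}\{c} | ∅
Coarsest stable partition (strong bisimilarity classes):
  B0 = {m0}
  B1 = {m1}
  B2 = {m2, n2, n3}
  B3 = {n0}
  B4 = {n1}
m0 ∈ B0, n0 ∈ B3 → different blocks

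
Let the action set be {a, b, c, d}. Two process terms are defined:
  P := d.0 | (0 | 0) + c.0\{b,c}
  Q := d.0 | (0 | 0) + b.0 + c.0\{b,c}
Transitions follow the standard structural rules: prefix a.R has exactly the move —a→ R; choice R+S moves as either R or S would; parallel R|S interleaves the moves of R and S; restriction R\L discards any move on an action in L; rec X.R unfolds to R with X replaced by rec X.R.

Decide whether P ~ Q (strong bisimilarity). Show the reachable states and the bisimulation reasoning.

Reachable graph of P (3 states):
  s0 = d.0 | (0 | 0) + c.0\{b,c} ⊢ —c→ s1, —d→ s2
  s1 = 0\{b,c} ⊢ ∅
  s2 = 0 | (0 | 0) ⊢ ∅
Reachable graph of Q (4 states):
  t0 = d.0 | (0 | 0) + b.0 + c.0\{b,c} ⊢ —b→ t1, —c→ t2, —d→ t3
  t1 = 0 ⊢ ∅
  t2 = 0\{b,c} ⊢ ∅
  t3 = 0 | (0 | 0) ⊢ ∅
Coarsest stable partition (strong bisimilarity classes):
  B0 = {s0}
  B1 = {s1, s2, t1, t2, t3}
  B2 = {t0}
s0 ∈ B0, t0 ∈ B2 → different blocks

NO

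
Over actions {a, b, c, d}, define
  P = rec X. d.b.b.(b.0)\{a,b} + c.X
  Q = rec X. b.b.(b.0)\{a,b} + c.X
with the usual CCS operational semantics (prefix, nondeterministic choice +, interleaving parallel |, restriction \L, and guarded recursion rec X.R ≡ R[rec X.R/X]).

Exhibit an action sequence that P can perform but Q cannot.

P's transition system — 4 states:
  s0 = rec X. d.b.b.(b.0)\{a,b} + c.X ⊢ —c→ s0, —d→ s1
  s1 = b.b.(b.0)\{a,b} ⊢ —b→ s2
  s2 = b.(b.0)\{a,b} ⊢ —b→ s3
  s3 = (b.0)\{a,b} ⊢ ∅
Q's transition system — 3 states:
  t0 = rec X. b.b.(b.0)\{a,b} + c.X ⊢ —b→ t1, —c→ t0
  t1 = b.(b.0)\{a,b} ⊢ —b→ t2
  t2 = (b.0)\{a,b} ⊢ ∅
Trace ⟨d⟩ through P, begin at {s0}:
  [1] d ⇒ {s1}
  ✓ P
Trace ⟨d⟩ through Q, begin at {t0}:
  [1] d ⇒ ∅ (Q stuck)

d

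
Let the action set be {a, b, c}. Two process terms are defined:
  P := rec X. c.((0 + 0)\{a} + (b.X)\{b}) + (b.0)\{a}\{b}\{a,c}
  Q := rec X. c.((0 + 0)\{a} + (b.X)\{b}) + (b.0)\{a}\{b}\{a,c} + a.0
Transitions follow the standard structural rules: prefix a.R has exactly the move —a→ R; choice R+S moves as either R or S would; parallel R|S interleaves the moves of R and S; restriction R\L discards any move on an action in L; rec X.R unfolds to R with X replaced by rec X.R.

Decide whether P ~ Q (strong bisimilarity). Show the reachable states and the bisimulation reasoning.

NO

P's transition system — 2 states:
  p0 = rec X. c.((0 + 0)\{a} + (b.X)\{b}) + (b.0)\{a}\{b}\{a,c} :: -c-> p1
  p1 = (0 + 0)\{a} + (b.(rec X. c.((0 + 0)\{a} + (b.X)\{b}) + (b.0)\{a}\{b}\{a,c}))\{b} :: deadlocked
Q's transition system — 3 states:
  q0 = rec X. c.((0 + 0)\{a} + (b.X)\{b}) + (b.0)\{a}\{b}\{a,c} + a.0 :: -a-> q1, -c-> q2
  q1 = 0 :: deadlocked
  q2 = (0 + 0)\{a} + (b.(rec X. c.((0 + 0)\{a} + (b.X)\{b}) + (b.0)\{a}\{b}\{a,c} + a.0))\{b} :: deadlocked
Partition-refinement fixed point:
  B0 = {p0}
  B1 = {p1, q1, q2}
  B2 = {q0}
p0 ∈ B0, q0 ∈ B2 → different blocks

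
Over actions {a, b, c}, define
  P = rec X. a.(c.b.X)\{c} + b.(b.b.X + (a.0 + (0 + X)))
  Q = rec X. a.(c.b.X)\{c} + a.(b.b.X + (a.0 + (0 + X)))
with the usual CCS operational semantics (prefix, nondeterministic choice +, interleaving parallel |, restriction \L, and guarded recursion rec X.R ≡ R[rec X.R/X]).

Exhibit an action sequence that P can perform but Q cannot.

b

LTS(P): 5 reachable states
  m0 = rec X. a.(c.b.X)\{c} + b.(b.b.X + (a.0 + (0 + X))) → -a-> m1, -b-> m2
  m1 = (c.b.(rec X. a.(c.b.X)\{c} + b.(b.b.X + (a.0 + (0 + X)))))\{c} → stopped
  m2 = b.b.(rec X. a.(c.b.X)\{c} + b.(b.b.X + (a.0 + (0 + X)))) + (a.0 + (0 + (rec X. a.(c.b.X)\{c} + b.(b.b.X + (a.0 + (0 + X)))))) → -a-> m1, -a-> m3, -b-> m2, -b-> m4
  m3 = 0 → stopped
  m4 = b.(rec X. a.(c.b.X)\{c} + b.(b.b.X + (a.0 + (0 + X)))) → -b-> m0
LTS(Q): 5 reachable states
  n0 = rec X. a.(c.b.X)\{c} + a.(b.b.X + (a.0 + (0 + X))) → -a-> n1, -a-> n2
  n1 = (c.b.(rec X. a.(c.b.X)\{c} + a.(b.b.X + (a.0 + (0 + X)))))\{c} → stopped
  n2 = b.b.(rec X. a.(c.b.X)\{c} + a.(b.b.X + (a.0 + (0 + X)))) + (a.0 + (0 + (rec X. a.(c.b.X)\{c} + a.(b.b.X + (a.0 + (0 + X)))))) → -a-> n1, -a-> n2, -a-> n3, -b-> n4
  n3 = 0 → stopped
  n4 = b.(rec X. a.(c.b.X)\{c} + a.(b.b.X + (a.0 + (0 + X)))) → -b-> n0
Trace ⟨b⟩ through P, begin at {m0}:
  [1] b ⇒ {m2}
  ✓ P
Trace ⟨b⟩ through Q, begin at {n0}:
  [1] b ⇒ ∅ (Q stuck)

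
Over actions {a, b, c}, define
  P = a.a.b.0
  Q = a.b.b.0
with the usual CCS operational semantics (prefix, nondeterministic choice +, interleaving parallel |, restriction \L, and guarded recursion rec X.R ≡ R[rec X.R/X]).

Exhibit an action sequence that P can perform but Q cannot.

aa

P's transition system — 4 states:
  s0 = a.a.b.0 → -a-> s1
  s1 = a.b.0 → -a-> s2
  s2 = b.0 → -b-> s3
  s3 = 0 → stopped
Q's transition system — 4 states:
  t0 = a.b.b.0 → -a-> t1
  t1 = b.b.0 → -b-> t2
  t2 = b.0 → -b-> t3
  t3 = 0 → stopped
Trace ⟨aa⟩ through P, begin at {s0}:
  after a @ step 1: {s1}
  after a @ step 2: {s2}
  — P admits the full trace.
Trace ⟨aa⟩ through Q, begin at {t0}:
  after a @ step 1: {t1}
  after a @ step 2: ∅ (Q stuck)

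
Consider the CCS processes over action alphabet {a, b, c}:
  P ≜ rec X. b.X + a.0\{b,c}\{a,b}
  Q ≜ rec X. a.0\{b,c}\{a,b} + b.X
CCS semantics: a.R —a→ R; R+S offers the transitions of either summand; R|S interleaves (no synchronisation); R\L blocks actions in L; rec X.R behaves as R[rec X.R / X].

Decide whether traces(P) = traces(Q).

Reachable graph of P (2 states):
  s0 = rec X. b.X + a.0\{b,c}\{a,b} :: —a→ s1, —b→ s0
  s1 = 0\{b,c}\{a,b} :: ∅
Reachable graph of Q (2 states):
  t0 = rec X. a.0\{b,c}\{a,b} + b.X :: —a→ t1, —b→ t0
  t1 = 0\{b,c}\{a,b} :: ∅
Partition-refinement fixed point:
  B0 = {s0, t0}
  B1 = {s1, t1}
s0 ∈ B0, t0 ∈ B0 → same block
Bisimilar ⇒ trace-equivalent.

trace-equivalent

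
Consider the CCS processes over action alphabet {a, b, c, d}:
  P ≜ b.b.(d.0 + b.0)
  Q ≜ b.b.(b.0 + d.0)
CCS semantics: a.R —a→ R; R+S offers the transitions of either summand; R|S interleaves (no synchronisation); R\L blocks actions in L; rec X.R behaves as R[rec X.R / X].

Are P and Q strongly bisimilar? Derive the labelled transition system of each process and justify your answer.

LTS(P): 4 reachable states
  m0 = b.b.(d.0 + b.0) has moves ··b··> m1
  m1 = b.(d.0 + b.0) has moves ··b··> m2
  m2 = d.0 + b.0 has moves ··b··> m3, ··d··> m3
  m3 = 0 has moves ·
LTS(Q): 4 reachable states
  n0 = b.b.(b.0 + d.0) has moves ··b··> n1
  n1 = b.(b.0 + d.0) has moves ··b··> n2
  n2 = b.0 + d.0 has moves ··b··> n3, ··d··> n3
  n3 = 0 has moves ·
Partition-refinement fixed point:
  B0 = {m0, n0}
  B1 = {m1, n1}
  B2 = {m2, n2}
  B3 = {m3, n3}
m0 ∈ B0, n0 ∈ B0 → same block

P ~ Q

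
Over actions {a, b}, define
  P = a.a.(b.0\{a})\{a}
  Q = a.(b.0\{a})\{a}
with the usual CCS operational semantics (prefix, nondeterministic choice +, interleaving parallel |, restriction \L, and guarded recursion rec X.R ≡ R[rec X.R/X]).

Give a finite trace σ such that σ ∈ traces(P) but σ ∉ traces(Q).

Reachable graph of P (4 states):
  m0 = a.a.(b.0\{a})\{a} ⊢ -a-> m1
  m1 = a.(b.0\{a})\{a} ⊢ -a-> m2
  m2 = (b.0\{a})\{a} ⊢ -b-> m3
  m3 = 0\{a}\{a} ⊢ ∅
Reachable graph of Q (3 states):
  n0 = a.(b.0\{a})\{a} ⊢ -a-> n1
  n1 = (b.0\{a})\{a} ⊢ -b-> n2
  n2 = 0\{a}\{a} ⊢ ∅
Trace ⟨aa⟩ through P, begin at {m0}:
  [1] a ⇒ {m1}
  [2] a ⇒ {m2}
  ✓ P
Trace ⟨aa⟩ through Q, begin at {n0}:
  [1] a ⇒ {n1}
  [2] a ⇒ ∅  — Q cannot continue

aa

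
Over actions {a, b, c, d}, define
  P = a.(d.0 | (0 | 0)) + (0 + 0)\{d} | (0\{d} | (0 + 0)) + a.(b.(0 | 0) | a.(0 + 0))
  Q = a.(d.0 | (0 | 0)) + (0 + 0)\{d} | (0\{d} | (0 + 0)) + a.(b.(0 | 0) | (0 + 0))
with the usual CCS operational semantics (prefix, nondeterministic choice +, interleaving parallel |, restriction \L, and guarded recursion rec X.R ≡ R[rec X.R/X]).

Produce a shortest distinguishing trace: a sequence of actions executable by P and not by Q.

Reachable graph of P (7 states):
  s0 = a.(d.0 | (0 | 0)) + (0 + 0)\{d} | (0\{d} | (0 + 0)) + a.(b.(0 | 0) | a.(0 + 0)) :: =a=> s1, =a=> s2
  s1 = b.(0 | 0) | a.(0 + 0) :: =a=> s3, =b=> s4
  s2 = d.0 | (0 | 0) :: =d=> s5
  s3 = b.(0 | 0) | (0 + 0) :: =b=> s6
  s4 = 0 | 0 | a.(0 + 0) :: =a=> s6
  s5 = 0 | (0 | 0) :: deadlocked
  s6 = 0 | 0 | (0 + 0) :: deadlocked
Reachable graph of Q (5 states):
  t0 = a.(d.0 | (0 | 0)) + (0 + 0)\{d} | (0\{d} | (0 + 0)) + a.(b.(0 | 0) | (0 + 0)) :: =a=> t1, =a=> t2
  t1 = b.(0 | 0) | (0 + 0) :: =b=> t3
  t2 = d.0 | (0 | 0) :: =d=> t4
  t3 = 0 | 0 | (0 + 0) :: deadlocked
  t4 = 0 | (0 | 0) :: deadlocked
Executing aa from P (initial set {s0}):
  after a @ step 1: {s1, s2}
  after a @ step 2: {s3}
  ✓ P
Executing aa from Q (initial set {t0}):
  after a @ step 1: {t1, t2}
  after a @ step 2: ∅ (Q stuck)

aa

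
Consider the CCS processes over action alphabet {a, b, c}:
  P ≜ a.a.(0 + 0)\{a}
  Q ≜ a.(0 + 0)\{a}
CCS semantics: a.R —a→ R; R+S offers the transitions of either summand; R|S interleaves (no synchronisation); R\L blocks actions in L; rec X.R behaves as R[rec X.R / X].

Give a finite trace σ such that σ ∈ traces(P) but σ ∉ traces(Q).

LTS(P): 3 reachable states
  u0 = a.a.(0 + 0)\{a} ⊢ -a-> u1
  u1 = a.(0 + 0)\{a} ⊢ -a-> u2
  u2 = (0 + 0)\{a} ⊢ stopped
LTS(Q): 2 reachable states
  v0 = a.(0 + 0)\{a} ⊢ -a-> v1
  v1 = (0 + 0)\{a} ⊢ stopped
Trace ⟨aa⟩ through P, begin at {u0}:
  [1] a ⇒ {u1}
  [2] a ⇒ {u2}
  P completes σ.
Trace ⟨aa⟩ through Q, begin at {v0}:
  [1] a ⇒ {v1}
  [2] a ⇒ ∅  — Q cannot continue

aa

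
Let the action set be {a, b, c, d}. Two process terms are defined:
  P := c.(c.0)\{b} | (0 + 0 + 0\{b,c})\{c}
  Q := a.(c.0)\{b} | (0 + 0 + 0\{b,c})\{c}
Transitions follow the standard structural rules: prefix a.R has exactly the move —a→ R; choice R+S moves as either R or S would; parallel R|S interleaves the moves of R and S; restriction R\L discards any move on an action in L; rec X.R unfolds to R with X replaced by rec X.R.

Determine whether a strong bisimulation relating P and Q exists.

LTS(P): 3 reachable states
  m0 = c.(c.0)\{b} | (0 + 0 + 0\{b,c})\{c} → =c=> m1
  m1 = (c.0)\{b} | (0 + 0 + 0\{b,c})\{c} → =c=> m2
  m2 = 0\{b} | (0 + 0 + 0\{b,c})\{c} → stopped
LTS(Q): 3 reachable states
  n0 = a.(c.0)\{b} | (0 + 0 + 0\{b,c})\{c} → =a=> n1
  n1 = (c.0)\{b} | (0 + 0 + 0\{b,c})\{c} → =c=> n2
  n2 = 0\{b} | (0 + 0 + 0\{b,c})\{c} → stopped
Bisimilarity quotient blocks:
  B0 = {m0}
  B1 = {m1, n1}
  B2 = {m2, n2}
  B3 = {n0}
m0 ∈ B0, n0 ∈ B3 → different blocks

NO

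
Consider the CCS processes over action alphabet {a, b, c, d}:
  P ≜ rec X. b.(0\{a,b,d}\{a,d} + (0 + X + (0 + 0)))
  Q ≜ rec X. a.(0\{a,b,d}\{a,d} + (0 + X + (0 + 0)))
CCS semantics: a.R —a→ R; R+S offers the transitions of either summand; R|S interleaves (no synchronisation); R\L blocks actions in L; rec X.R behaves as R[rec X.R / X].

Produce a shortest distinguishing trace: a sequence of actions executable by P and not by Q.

b

Reachable graph of P (2 states):
  m0 = rec X. b.(0\{a,b,d}\{a,d} + (0 + X + (0 + 0))) has moves —b→ m1
  m1 = 0\{a,b,d}\{a,d} + (0 + (rec X. b.(0\{a,b,d}\{a,d} + (0 + X + (0 + 0)))) + (0 + 0)) has moves —b→ m1
Reachable graph of Q (2 states):
  n0 = rec X. a.(0\{a,b,d}\{a,d} + (0 + X + (0 + 0))) has moves —a→ n1
  n1 = 0\{a,b,d}\{a,d} + (0 + (rec X. a.(0\{a,b,d}\{a,d} + (0 + X + (0 + 0)))) + (0 + 0)) has moves —a→ n1
Trace ⟨b⟩ through P, begin at {m0}:
  after b @ step 1: {m1}
  — P admits the full trace.
Trace ⟨b⟩ through Q, begin at {n0}:
  after b @ step 1: ∅ (Q stuck)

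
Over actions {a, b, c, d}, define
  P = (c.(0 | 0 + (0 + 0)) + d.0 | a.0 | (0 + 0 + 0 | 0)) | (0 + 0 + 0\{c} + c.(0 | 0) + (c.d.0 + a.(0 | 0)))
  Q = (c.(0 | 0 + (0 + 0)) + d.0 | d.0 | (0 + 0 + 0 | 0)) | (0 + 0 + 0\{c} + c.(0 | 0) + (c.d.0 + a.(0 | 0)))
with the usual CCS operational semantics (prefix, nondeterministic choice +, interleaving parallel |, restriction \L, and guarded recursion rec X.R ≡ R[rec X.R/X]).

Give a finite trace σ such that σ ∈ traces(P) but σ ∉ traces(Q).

P's transition system — 20 states:
  u0 = (c.(0 | 0 + (0 + 0)) + d.0 | a.0 | (0 + 0 + 0 | 0)) | (0 + 0 + 0\{c} + c.(0 | 0) + (c.d.0 + a.(0 | 0))) has moves —a→ u1, —a→ u2, —c→ u1, —c→ u3, —c→ u4, —d→ u5
  u1 = (c.(0 | 0 + (0 + 0)) + d.0 | a.0 | (0 + 0 + 0 | 0)) | (0 | 0) has moves —a→ u6, —c→ u7, —d→ u8
  u2 = d.0 | 0 | (0 + 0 + 0 | 0) | (0 + 0 + 0\{c} + c.(0 | 0) + (c.d.0 + a.(0 | 0))) has moves —a→ u6, —c→ u6, —c→ u9, —d→ u10
  u3 = (0 | 0 + (0 + 0)) | (0 + 0 + 0\{c} + c.(0 | 0) + (c.d.0 + a.(0 | 0))) has moves —a→ u7, —c→ u11, —c→ u7
  u4 = (c.(0 | 0 + (0 + 0)) + d.0 | a.0 | (0 + 0 + 0 | 0)) | d.0 has moves —a→ u9, —c→ u11, —d→ u12, —d→ u13
  u5 = 0 | a.0 | (0 + 0 + 0 | 0) | (0 + 0 + 0\{c} + c.(0 | 0) + (c.d.0 + a.(0 | 0))) has moves —a→ u10, —a→ u8, —c→ u13, —c→ u8
  u6 = d.0 | 0 | (0 + 0 + 0 | 0) | (0 | 0) has moves —d→ u14
  u7 = (0 | 0 + (0 + 0)) | (0 | 0) has moves deadlocked
  u8 = 0 | a.0 | (0 + 0 + 0 | 0) | (0 | 0) has moves —a→ u14
  u9 = d.0 | 0 | (0 + 0 + 0 | 0) | d.0 has moves —d→ u15, —d→ u16
  u10 = 0 | 0 | (0 + 0 + 0 | 0) | (0 + 0 + 0\{c} + c.(0 | 0) + (c.d.0 + a.(0 | 0))) has moves —a→ u14, —c→ u14, —c→ u15
  u11 = (0 | 0 + (0 + 0)) | d.0 has moves —d→ u17
  u12 = (c.(0 | 0 + (0 + 0)) + d.0 | a.0 | (0 + 0 + 0 | 0)) | 0 has moves —a→ u16, —c→ u17, —d→ u18
  u13 = 0 | a.0 | (0 + 0 + 0 | 0) | d.0 has moves —a→ u15, —d→ u18
  u14 = 0 | 0 | (0 + 0 + 0 | 0) | (0 | 0) has moves deadlocked
  u15 = 0 | 0 | (0 + 0 + 0 | 0) | d.0 has moves —d→ u19
  u16 = d.0 | 0 | (0 + 0 + 0 | 0) | 0 has moves —d→ u19
  u17 = (0 | 0 + (0 + 0)) | 0 has moves deadlocked
  u18 = 0 | a.0 | (0 + 0 + 0 | 0) | 0 has moves —a→ u19
  u19 = 0 | 0 | (0 + 0 + 0 | 0) | 0 has moves deadlocked
Q's transition system — 20 states:
  v0 = (c.(0 | 0 + (0 + 0)) + d.0 | d.0 | (0 + 0 + 0 | 0)) | (0 + 0 + 0\{c} + c.(0 | 0) + (c.d.0 + a.(0 | 0))) has moves —a→ v1, —c→ v1, —c→ v2, —c→ v3, —d→ v4, —d→ v5
  v1 = (c.(0 | 0 + (0 + 0)) + d.0 | d.0 | (0 + 0 + 0 | 0)) | (0 | 0) has moves —c→ v6, —d→ v7, —d→ v8
  v2 = (0 | 0 + (0 + 0)) | (0 + 0 + 0\{c} + c.(0 | 0) + (c.d.0 + a.(0 | 0))) has moves —a→ v6, —c→ v6, —c→ v9
  v3 = (c.(0 | 0 + (0 + 0)) + d.0 | d.0 | (0 + 0 + 0 | 0)) | d.0 has moves —c→ v9, —d→ v10, —d→ v11, —d→ v12
  v4 = 0 | d.0 | (0 + 0 + 0 | 0) | (0 + 0 + 0\{c} + c.(0 | 0) + (c.d.0 + a.(0 | 0))) has moves —a→ v7, —c→ v11, —c→ v7, —d→ v13
  v5 = d.0 | 0 | (0 + 0 + 0 | 0) | (0 + 0 + 0\{c} + c.(0 | 0) + (c.d.0 + a.(0 | 0))) has moves —a→ v8, —c→ v12, —c→ v8, —d→ v13
  v6 = (0 | 0 + (0 + 0)) | (0 | 0) has moves deadlocked
  v7 = 0 | d.0 | (0 + 0 + 0 | 0) | (0 | 0) has moves —d→ v14
  v8 = d.0 | 0 | (0 + 0 + 0 | 0) | (0 | 0) has moves —d→ v14
  v9 = (0 | 0 + (0 + 0)) | d.0 has moves —d→ v15
  v10 = (c.(0 | 0 + (0 + 0)) + d.0 | d.0 | (0 + 0 + 0 | 0)) | 0 has moves —c→ v15, —d→ v16, —d→ v17
  v11 = 0 | d.0 | (0 + 0 + 0 | 0) | d.0 has moves —d→ v16, —d→ v18
  v12 = d.0 | 0 | (0 + 0 + 0 | 0) | d.0 has moves —d→ v17, —d→ v18
  v13 = 0 | 0 | (0 + 0 + 0 | 0) | (0 + 0 + 0\{c} + c.(0 | 0) + (c.d.0 + a.(0 | 0))) has moves —a→ v14, —c→ v14, —c→ v18
  v14 = 0 | 0 | (0 + 0 + 0 | 0) | (0 | 0) has moves deadlocked
  v15 = (0 | 0 + (0 + 0)) | 0 has moves deadlocked
  v16 = 0 | d.0 | (0 + 0 + 0 | 0) | 0 has moves —d→ v19
  v17 = d.0 | 0 | (0 + 0 + 0 | 0) | 0 has moves —d→ v19
  v18 = 0 | 0 | (0 + 0 + 0 | 0) | d.0 has moves —d→ v19
  v19 = 0 | 0 | (0 + 0 + 0 | 0) | 0 has moves deadlocked
Executing aa from P (initial set {u0}):
  [1] a ⇒ {u1, u2}
  [2] a ⇒ {u6}
  ✓ P
Executing aa from Q (initial set {v0}):
  [1] a ⇒ {v1}
  [2] a ⇒ ∅ (Q stuck)

aa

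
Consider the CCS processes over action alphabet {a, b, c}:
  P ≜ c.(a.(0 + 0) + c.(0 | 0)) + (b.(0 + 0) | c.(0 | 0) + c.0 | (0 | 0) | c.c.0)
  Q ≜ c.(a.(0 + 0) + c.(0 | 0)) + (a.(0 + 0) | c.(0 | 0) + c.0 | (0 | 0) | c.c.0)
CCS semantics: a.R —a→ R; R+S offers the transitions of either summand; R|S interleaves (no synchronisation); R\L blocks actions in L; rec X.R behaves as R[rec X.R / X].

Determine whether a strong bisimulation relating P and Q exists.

P's transition system — 12 states:
  s0 = c.(a.(0 + 0) + c.(0 | 0)) + (b.(0 + 0) | c.(0 | 0) + c.0 | (0 | 0) | c.c.0) ⊢ -b-> s1, -c-> s2, -c-> s3, -c-> s4, -c-> s5
  s1 = (0 + 0) | c.(0 | 0) ⊢ -c-> s6
  s2 = 0 | (0 | 0) | c.c.0 ⊢ -c-> s7
  s3 = a.(0 + 0) + c.(0 | 0) ⊢ -a-> s8, -c-> s9
  s4 = b.(0 + 0) | (0 | 0) ⊢ -b-> s6
  s5 = c.0 | (0 | 0) | c.0 ⊢ -c-> s10, -c-> s7
  s6 = (0 + 0) | (0 | 0) ⊢ ∅
  s7 = 0 | (0 | 0) | c.0 ⊢ -c-> s11
  s8 = 0 + 0 ⊢ ∅
  s9 = 0 | 0 ⊢ ∅
  s10 = c.0 | (0 | 0) | 0 ⊢ -c-> s11
  s11 = 0 | (0 | 0) | 0 ⊢ ∅
Q's transition system — 12 states:
  t0 = c.(a.(0 + 0) + c.(0 | 0)) + (a.(0 + 0) | c.(0 | 0) + c.0 | (0 | 0) | c.c.0) ⊢ -a-> t1, -c-> t2, -c-> t3, -c-> t4, -c-> t5
  t1 = (0 + 0) | c.(0 | 0) ⊢ -c-> t6
  t2 = 0 | (0 | 0) | c.c.0 ⊢ -c-> t7
  t3 = a.(0 + 0) + c.(0 | 0) ⊢ -a-> t8, -c-> t9
  t4 = a.(0 + 0) | (0 | 0) ⊢ -a-> t6
  t5 = c.0 | (0 | 0) | c.0 ⊢ -c-> t10, -c-> t7
  t6 = (0 + 0) | (0 | 0) ⊢ ∅
  t7 = 0 | (0 | 0) | c.0 ⊢ -c-> t11
  t8 = 0 + 0 ⊢ ∅
  t9 = 0 | 0 ⊢ ∅
  t10 = c.0 | (0 | 0) | 0 ⊢ -c-> t11
  t11 = 0 | (0 | 0) | 0 ⊢ ∅
Partition-refinement fixed point:
  B0 = {s0}
  B1 = {s3, t3}
  B2 = {s11, s6, s8, s9, t11, t6, t8, t9}
  B3 = {s2, s5, t2, t5}
  B4 = {s1, s10, s7, t1, t10, t7}
  B5 = {s4}
  B6 = {t0}
  B7 = {t4}
s0 ∈ B0, t0 ∈ B6 → different blocks

P ≁ Q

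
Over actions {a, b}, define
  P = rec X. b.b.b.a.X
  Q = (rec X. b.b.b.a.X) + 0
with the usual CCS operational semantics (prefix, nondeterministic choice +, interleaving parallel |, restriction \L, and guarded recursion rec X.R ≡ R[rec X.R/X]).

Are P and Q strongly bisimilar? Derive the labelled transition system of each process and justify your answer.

P's transition system — 4 states:
  s0 = rec X. b.b.b.a.X :: ··b··> s1
  s1 = b.b.a.(rec X. b.b.b.a.X) :: ··b··> s2
  s2 = b.a.(rec X. b.b.b.a.X) :: ··b··> s3
  s3 = a.(rec X. b.b.b.a.X) :: ··a··> s0
Q's transition system — 5 states:
  t0 = (rec X. b.b.b.a.X) + 0 :: ··b··> t1
  t1 = b.b.a.(rec X. b.b.b.a.X) :: ··b··> t2
  t2 = b.a.(rec X. b.b.b.a.X) :: ··b··> t3
  t3 = a.(rec X. b.b.b.a.X) :: ··a··> t4
  t4 = rec X. b.b.b.a.X :: ··b··> t1
Bisimilarity quotient blocks:
  B0 = {s0, t0, t4}
  B1 = {s1, t1}
  B2 = {s2, t2}
  B3 = {s3, t3}
s0 ∈ B0, t0 ∈ B0 → same block

bisimilar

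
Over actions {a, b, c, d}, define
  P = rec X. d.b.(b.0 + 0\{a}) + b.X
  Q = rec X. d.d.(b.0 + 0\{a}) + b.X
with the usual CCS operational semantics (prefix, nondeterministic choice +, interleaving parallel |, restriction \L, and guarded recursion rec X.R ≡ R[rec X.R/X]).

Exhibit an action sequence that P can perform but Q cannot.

db

LTS(P): 4 reachable states
  p0 = rec X. d.b.(b.0 + 0\{a}) + b.X :: —b→ p0, —d→ p1
  p1 = b.(b.0 + 0\{a}) :: —b→ p2
  p2 = b.0 + 0\{a} :: —b→ p3
  p3 = 0 :: deadlocked
LTS(Q): 4 reachable states
  q0 = rec X. d.d.(b.0 + 0\{a}) + b.X :: —b→ q0, —d→ q1
  q1 = d.(b.0 + 0\{a}) :: —d→ q2
  q2 = b.0 + 0\{a} :: —b→ q3
  q3 = 0 :: deadlocked
Executing db from P (initial set {p0}):
  [1] d ⇒ {p1}
  [2] b ⇒ {p2}
  ✓ P
Executing db from Q (initial set {q0}):
  [1] d ⇒ {q1}
  [2] b ⇒ ∅ (Q stuck)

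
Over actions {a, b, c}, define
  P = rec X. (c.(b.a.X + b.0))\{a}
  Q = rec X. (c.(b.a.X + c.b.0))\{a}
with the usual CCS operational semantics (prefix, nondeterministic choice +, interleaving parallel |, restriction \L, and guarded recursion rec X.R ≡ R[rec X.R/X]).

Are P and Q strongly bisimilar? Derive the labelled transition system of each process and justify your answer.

NO

LTS(P): 4 reachable states
  u0 = rec X. (c.(b.a.X + b.0))\{a} → —c→ u1
  u1 = (b.a.(rec X. (c.(b.a.X + b.0))\{a}) + b.0)\{a} → —b→ u2, —b→ u3
  u2 = (a.(rec X. (c.(b.a.X + b.0))\{a}))\{a} → deadlocked
  u3 = 0\{a} → deadlocked
LTS(Q): 5 reachable states
  v0 = rec X. (c.(b.a.X + c.b.0))\{a} → —c→ v1
  v1 = (b.a.(rec X. (c.(b.a.X + c.b.0))\{a}) + c.b.0)\{a} → —b→ v2, —c→ v3
  v2 = (a.(rec X. (c.(b.a.X + c.b.0))\{a}))\{a} → deadlocked
  v3 = (b.0)\{a} → —b→ v4
  v4 = 0\{a} → deadlocked
Bisimilarity quotient blocks:
  B0 = {u0}
  B1 = {u1, v3}
  B2 = {u2, u3, v2, v4}
  B3 = {v0}
  B4 = {v1}
u0 ∈ B0, v0 ∈ B3 → different blocks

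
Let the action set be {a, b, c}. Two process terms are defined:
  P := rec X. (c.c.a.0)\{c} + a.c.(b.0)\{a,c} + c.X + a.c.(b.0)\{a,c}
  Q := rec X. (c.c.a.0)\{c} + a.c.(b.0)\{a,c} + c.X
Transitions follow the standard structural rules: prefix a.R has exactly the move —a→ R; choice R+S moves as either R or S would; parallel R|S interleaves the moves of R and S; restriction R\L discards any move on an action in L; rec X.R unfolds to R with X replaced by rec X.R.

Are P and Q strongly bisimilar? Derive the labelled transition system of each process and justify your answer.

Reachable graph of P (4 states):
  p0 = rec X. (c.c.a.0)\{c} + a.c.(b.0)\{a,c} + c.X + a.c.(b.0)\{a,c} | -a-> p1, -c-> p0
  p1 = c.(b.0)\{a,c} | -c-> p2
  p2 = (b.0)\{a,c} | -b-> p3
  p3 = 0\{a,c} | deadlocked
Reachable graph of Q (4 states):
  q0 = rec X. (c.c.a.0)\{c} + a.c.(b.0)\{a,c} + c.X | -a-> q1, -c-> q0
  q1 = c.(b.0)\{a,c} | -c-> q2
  q2 = (b.0)\{a,c} | -b-> q3
  q3 = 0\{a,c} | deadlocked
Bisimilarity quotient blocks:
  B0 = {p0, q0}
  B1 = {p1, q1}
  B2 = {p2, q2}
  B3 = {p3, q3}
p0 ∈ B0, q0 ∈ B0 → same block

YES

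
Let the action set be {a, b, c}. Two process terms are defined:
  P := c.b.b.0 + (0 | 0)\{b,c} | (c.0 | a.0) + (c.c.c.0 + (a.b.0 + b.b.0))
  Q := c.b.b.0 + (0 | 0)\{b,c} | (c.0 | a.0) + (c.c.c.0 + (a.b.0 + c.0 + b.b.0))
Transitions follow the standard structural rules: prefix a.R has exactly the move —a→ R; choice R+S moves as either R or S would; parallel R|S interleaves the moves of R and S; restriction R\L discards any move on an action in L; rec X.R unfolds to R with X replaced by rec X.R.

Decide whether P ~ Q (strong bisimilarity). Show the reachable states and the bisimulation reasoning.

Reachable graph of P (9 states):
  s0 = c.b.b.0 + (0 | 0)\{b,c} | (c.0 | a.0) + (c.c.c.0 + (a.b.0 + b.b.0)) has moves --a--▸ s1, --a--▸ s2, --b--▸ s2, --c--▸ s3, --c--▸ s4, --c--▸ s5
  s1 = (0 | 0)\{b,c} | (c.0 | 0) has moves --c--▸ s6
  s2 = b.0 has moves --b--▸ s7
  s3 = (0 | 0)\{b,c} | (0 | a.0) has moves --a--▸ s6
  s4 = b.b.0 has moves --b--▸ s2
  s5 = c.c.0 has moves --c--▸ s8
  s6 = (0 | 0)\{b,c} | (0 | 0) has moves deadlocked
  s7 = 0 has moves deadlocked
  s8 = c.0 has moves --c--▸ s7
Reachable graph of Q (9 states):
  t0 = c.b.b.0 + (0 | 0)\{b,c} | (c.0 | a.0) + (c.c.c.0 + (a.b.0 + c.0 + b.b.0)) has moves --a--▸ t1, --a--▸ t2, --b--▸ t2, --c--▸ t3, --c--▸ t4, --c--▸ t5, --c--▸ t6
  t1 = (0 | 0)\{b,c} | (c.0 | 0) has moves --c--▸ t7
  t2 = b.0 has moves --b--▸ t4
  t3 = (0 | 0)\{b,c} | (0 | a.0) has moves --a--▸ t7
  t4 = 0 has moves deadlocked
  t5 = b.b.0 has moves --b--▸ t2
  t6 = c.c.0 has moves --c--▸ t8
  t7 = (0 | 0)\{b,c} | (0 | 0) has moves deadlocked
  t8 = c.0 has moves --c--▸ t4
Coarsest stable partition (strong bisimilarity classes):
  B0 = {s0}
  B1 = {s3, t3}
  B2 = {s6, s7, t4, t7}
  B3 = {s4, t5}
  B4 = {s2, t2}
  B5 = {s5, t6}
  B6 = {s1, s8, t1, t8}
  B7 = {t0}
s0 ∈ B0, t0 ∈ B7 → different blocks

not bisimilar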